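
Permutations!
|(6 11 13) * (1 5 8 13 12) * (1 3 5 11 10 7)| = 10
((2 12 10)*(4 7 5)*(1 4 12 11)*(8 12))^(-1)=((1 4 7 5 8 12 10 2 11))^(-1)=(1 11 2 10 12 8 5 7 4)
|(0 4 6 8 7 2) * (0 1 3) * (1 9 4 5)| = 12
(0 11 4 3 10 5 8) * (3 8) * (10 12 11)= (0 10 5 3 12 11 4 8)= [10, 1, 2, 12, 8, 3, 6, 7, 0, 9, 5, 4, 11]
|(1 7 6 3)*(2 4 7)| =6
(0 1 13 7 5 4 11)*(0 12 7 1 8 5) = (0 8 5 4 11 12 7)(1 13) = [8, 13, 2, 3, 11, 4, 6, 0, 5, 9, 10, 12, 7, 1]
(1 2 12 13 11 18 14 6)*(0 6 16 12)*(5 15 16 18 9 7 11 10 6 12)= [12, 2, 0, 3, 4, 15, 1, 11, 8, 7, 6, 9, 13, 10, 18, 16, 5, 17, 14]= (0 12 13 10 6 1 2)(5 15 16)(7 11 9)(14 18)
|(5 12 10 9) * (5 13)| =5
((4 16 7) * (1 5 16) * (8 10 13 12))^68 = (1 7 5 4 16)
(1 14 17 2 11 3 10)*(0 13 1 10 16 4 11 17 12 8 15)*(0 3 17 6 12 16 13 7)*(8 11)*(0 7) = (1 14 16 4 8 15 3 13)(2 6 12 11 17) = [0, 14, 6, 13, 8, 5, 12, 7, 15, 9, 10, 17, 11, 1, 16, 3, 4, 2]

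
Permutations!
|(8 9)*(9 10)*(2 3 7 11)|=|(2 3 7 11)(8 10 9)|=12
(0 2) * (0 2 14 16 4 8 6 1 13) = [14, 13, 2, 3, 8, 5, 1, 7, 6, 9, 10, 11, 12, 0, 16, 15, 4] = (0 14 16 4 8 6 1 13)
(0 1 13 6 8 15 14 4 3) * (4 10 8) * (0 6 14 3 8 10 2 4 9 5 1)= [0, 13, 4, 6, 8, 1, 9, 7, 15, 5, 10, 11, 12, 14, 2, 3]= (1 13 14 2 4 8 15 3 6 9 5)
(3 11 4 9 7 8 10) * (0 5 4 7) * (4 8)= [5, 1, 2, 11, 9, 8, 6, 4, 10, 0, 3, 7]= (0 5 8 10 3 11 7 4 9)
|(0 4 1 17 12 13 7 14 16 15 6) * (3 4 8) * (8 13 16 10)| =14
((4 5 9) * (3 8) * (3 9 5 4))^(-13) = (3 9 8)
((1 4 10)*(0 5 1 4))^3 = (4 10)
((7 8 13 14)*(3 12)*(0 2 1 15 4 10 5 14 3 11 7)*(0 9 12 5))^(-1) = ((0 2 1 15 4 10)(3 5 14 9 12 11 7 8 13))^(-1) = (0 10 4 15 1 2)(3 13 8 7 11 12 9 14 5)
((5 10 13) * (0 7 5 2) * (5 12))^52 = ((0 7 12 5 10 13 2))^52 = (0 5 2 12 13 7 10)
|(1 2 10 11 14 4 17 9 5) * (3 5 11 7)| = 30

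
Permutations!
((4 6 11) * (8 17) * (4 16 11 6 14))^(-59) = ((4 14)(8 17)(11 16))^(-59) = (4 14)(8 17)(11 16)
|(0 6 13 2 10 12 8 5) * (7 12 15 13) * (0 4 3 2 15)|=|(0 6 7 12 8 5 4 3 2 10)(13 15)|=10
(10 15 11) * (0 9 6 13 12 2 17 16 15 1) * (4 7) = (0 9 6 13 12 2 17 16 15 11 10 1)(4 7) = [9, 0, 17, 3, 7, 5, 13, 4, 8, 6, 1, 10, 2, 12, 14, 11, 15, 16]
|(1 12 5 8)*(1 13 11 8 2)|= 12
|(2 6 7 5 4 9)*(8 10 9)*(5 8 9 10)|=7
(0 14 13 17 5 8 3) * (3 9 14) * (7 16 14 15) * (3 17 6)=[17, 1, 2, 0, 4, 8, 3, 16, 9, 15, 10, 11, 12, 6, 13, 7, 14, 5]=(0 17 5 8 9 15 7 16 14 13 6 3)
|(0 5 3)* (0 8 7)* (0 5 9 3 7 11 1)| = |(0 9 3 8 11 1)(5 7)| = 6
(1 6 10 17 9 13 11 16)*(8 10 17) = (1 6 17 9 13 11 16)(8 10) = [0, 6, 2, 3, 4, 5, 17, 7, 10, 13, 8, 16, 12, 11, 14, 15, 1, 9]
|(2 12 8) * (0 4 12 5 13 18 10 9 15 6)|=12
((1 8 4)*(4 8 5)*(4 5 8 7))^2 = ((1 8 7 4))^2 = (1 7)(4 8)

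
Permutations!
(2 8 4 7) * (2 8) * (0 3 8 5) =[3, 1, 2, 8, 7, 0, 6, 5, 4] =(0 3 8 4 7 5)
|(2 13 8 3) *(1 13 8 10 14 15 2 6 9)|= 10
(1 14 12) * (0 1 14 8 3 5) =(0 1 8 3 5)(12 14) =[1, 8, 2, 5, 4, 0, 6, 7, 3, 9, 10, 11, 14, 13, 12]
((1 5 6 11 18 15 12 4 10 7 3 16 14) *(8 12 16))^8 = ((1 5 6 11 18 15 16 14)(3 8 12 4 10 7))^8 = (18)(3 12 10)(4 7 8)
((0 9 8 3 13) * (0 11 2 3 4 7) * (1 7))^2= (0 8 1)(2 13)(3 11)(4 7 9)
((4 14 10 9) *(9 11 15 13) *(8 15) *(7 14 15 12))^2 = (4 13)(7 10 8)(9 15)(11 12 14)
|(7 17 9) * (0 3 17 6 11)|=|(0 3 17 9 7 6 11)|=7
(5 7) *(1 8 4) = (1 8 4)(5 7) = [0, 8, 2, 3, 1, 7, 6, 5, 4]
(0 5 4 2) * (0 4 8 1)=(0 5 8 1)(2 4)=[5, 0, 4, 3, 2, 8, 6, 7, 1]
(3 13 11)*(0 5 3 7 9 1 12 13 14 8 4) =(0 5 3 14 8 4)(1 12 13 11 7 9) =[5, 12, 2, 14, 0, 3, 6, 9, 4, 1, 10, 7, 13, 11, 8]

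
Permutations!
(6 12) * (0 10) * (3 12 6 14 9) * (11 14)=(0 10)(3 12 11 14 9)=[10, 1, 2, 12, 4, 5, 6, 7, 8, 3, 0, 14, 11, 13, 9]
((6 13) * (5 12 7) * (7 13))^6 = ((5 12 13 6 7))^6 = (5 12 13 6 7)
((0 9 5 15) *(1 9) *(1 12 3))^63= (15)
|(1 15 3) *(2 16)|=6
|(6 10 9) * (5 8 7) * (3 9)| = |(3 9 6 10)(5 8 7)| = 12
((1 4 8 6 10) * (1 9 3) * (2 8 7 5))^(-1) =(1 3 9 10 6 8 2 5 7 4)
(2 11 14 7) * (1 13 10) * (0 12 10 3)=(0 12 10 1 13 3)(2 11 14 7)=[12, 13, 11, 0, 4, 5, 6, 2, 8, 9, 1, 14, 10, 3, 7]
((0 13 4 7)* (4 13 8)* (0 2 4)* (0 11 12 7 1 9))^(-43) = (13)(0 11 7 4 9 8 12 2 1)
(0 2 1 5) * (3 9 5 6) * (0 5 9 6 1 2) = (9)(3 6) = [0, 1, 2, 6, 4, 5, 3, 7, 8, 9]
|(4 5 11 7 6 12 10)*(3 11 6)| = 15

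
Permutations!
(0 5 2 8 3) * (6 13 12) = (0 5 2 8 3)(6 13 12) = [5, 1, 8, 0, 4, 2, 13, 7, 3, 9, 10, 11, 6, 12]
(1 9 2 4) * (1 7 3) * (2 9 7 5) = [0, 7, 4, 1, 5, 2, 6, 3, 8, 9] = (9)(1 7 3)(2 4 5)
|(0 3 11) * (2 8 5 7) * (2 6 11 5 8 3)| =|(0 2 3 5 7 6 11)| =7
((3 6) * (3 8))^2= (3 8 6)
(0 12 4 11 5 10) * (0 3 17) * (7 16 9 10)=(0 12 4 11 5 7 16 9 10 3 17)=[12, 1, 2, 17, 11, 7, 6, 16, 8, 10, 3, 5, 4, 13, 14, 15, 9, 0]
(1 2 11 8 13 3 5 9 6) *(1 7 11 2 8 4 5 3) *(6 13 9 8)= (1 6 7 11 4 5 8 9 13)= [0, 6, 2, 3, 5, 8, 7, 11, 9, 13, 10, 4, 12, 1]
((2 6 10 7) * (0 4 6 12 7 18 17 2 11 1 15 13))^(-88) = (0 10 2 11 13 6 17 7 15 4 18 12 1)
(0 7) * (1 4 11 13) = (0 7)(1 4 11 13) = [7, 4, 2, 3, 11, 5, 6, 0, 8, 9, 10, 13, 12, 1]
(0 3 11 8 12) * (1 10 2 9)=(0 3 11 8 12)(1 10 2 9)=[3, 10, 9, 11, 4, 5, 6, 7, 12, 1, 2, 8, 0]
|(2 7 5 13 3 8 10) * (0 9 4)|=|(0 9 4)(2 7 5 13 3 8 10)|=21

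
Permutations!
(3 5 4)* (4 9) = [0, 1, 2, 5, 3, 9, 6, 7, 8, 4] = (3 5 9 4)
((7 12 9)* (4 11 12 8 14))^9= ((4 11 12 9 7 8 14))^9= (4 12 7 14 11 9 8)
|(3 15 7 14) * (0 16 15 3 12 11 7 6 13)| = 20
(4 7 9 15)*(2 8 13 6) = (2 8 13 6)(4 7 9 15) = [0, 1, 8, 3, 7, 5, 2, 9, 13, 15, 10, 11, 12, 6, 14, 4]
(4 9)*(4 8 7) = (4 9 8 7) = [0, 1, 2, 3, 9, 5, 6, 4, 7, 8]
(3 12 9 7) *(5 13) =(3 12 9 7)(5 13) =[0, 1, 2, 12, 4, 13, 6, 3, 8, 7, 10, 11, 9, 5]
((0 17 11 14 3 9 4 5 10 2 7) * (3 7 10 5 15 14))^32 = (0 4 17 15 11 14 3 7 9)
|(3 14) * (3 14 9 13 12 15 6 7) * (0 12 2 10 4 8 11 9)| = 42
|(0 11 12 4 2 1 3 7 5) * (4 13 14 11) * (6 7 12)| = |(0 4 2 1 3 12 13 14 11 6 7 5)| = 12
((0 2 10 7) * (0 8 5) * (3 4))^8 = (0 10 8)(2 7 5)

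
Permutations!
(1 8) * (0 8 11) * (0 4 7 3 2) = (0 8 1 11 4 7 3 2) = [8, 11, 0, 2, 7, 5, 6, 3, 1, 9, 10, 4]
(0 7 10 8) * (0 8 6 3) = (0 7 10 6 3) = [7, 1, 2, 0, 4, 5, 3, 10, 8, 9, 6]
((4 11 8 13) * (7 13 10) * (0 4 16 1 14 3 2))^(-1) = (0 2 3 14 1 16 13 7 10 8 11 4)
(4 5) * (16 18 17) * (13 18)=(4 5)(13 18 17 16)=[0, 1, 2, 3, 5, 4, 6, 7, 8, 9, 10, 11, 12, 18, 14, 15, 13, 16, 17]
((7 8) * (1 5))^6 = ((1 5)(7 8))^6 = (8)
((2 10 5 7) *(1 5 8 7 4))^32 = ((1 5 4)(2 10 8 7))^32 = (10)(1 4 5)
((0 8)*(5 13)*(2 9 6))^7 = ((0 8)(2 9 6)(5 13))^7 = (0 8)(2 9 6)(5 13)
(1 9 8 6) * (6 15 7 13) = (1 9 8 15 7 13 6) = [0, 9, 2, 3, 4, 5, 1, 13, 15, 8, 10, 11, 12, 6, 14, 7]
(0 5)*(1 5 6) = (0 6 1 5) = [6, 5, 2, 3, 4, 0, 1]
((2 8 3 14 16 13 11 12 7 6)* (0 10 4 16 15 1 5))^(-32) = (16)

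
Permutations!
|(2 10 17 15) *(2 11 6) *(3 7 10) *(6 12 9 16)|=|(2 3 7 10 17 15 11 12 9 16 6)|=11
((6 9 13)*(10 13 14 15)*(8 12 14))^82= (6 8 14 10)(9 12 15 13)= ((6 9 8 12 14 15 10 13))^82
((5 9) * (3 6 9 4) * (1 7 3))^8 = ((1 7 3 6 9 5 4))^8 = (1 7 3 6 9 5 4)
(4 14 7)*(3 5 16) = (3 5 16)(4 14 7) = [0, 1, 2, 5, 14, 16, 6, 4, 8, 9, 10, 11, 12, 13, 7, 15, 3]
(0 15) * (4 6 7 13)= [15, 1, 2, 3, 6, 5, 7, 13, 8, 9, 10, 11, 12, 4, 14, 0]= (0 15)(4 6 7 13)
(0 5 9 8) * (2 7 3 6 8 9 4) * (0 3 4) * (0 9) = (0 5 9)(2 7 4)(3 6 8) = [5, 1, 7, 6, 2, 9, 8, 4, 3, 0]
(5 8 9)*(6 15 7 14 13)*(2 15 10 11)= (2 15 7 14 13 6 10 11)(5 8 9)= [0, 1, 15, 3, 4, 8, 10, 14, 9, 5, 11, 2, 12, 6, 13, 7]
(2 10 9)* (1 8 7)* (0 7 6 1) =(0 7)(1 8 6)(2 10 9) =[7, 8, 10, 3, 4, 5, 1, 0, 6, 2, 9]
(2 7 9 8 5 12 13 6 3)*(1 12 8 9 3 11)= (1 12 13 6 11)(2 7 3)(5 8)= [0, 12, 7, 2, 4, 8, 11, 3, 5, 9, 10, 1, 13, 6]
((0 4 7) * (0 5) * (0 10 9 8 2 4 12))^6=(12)(2 8 9 10 5 7 4)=((0 12)(2 4 7 5 10 9 8))^6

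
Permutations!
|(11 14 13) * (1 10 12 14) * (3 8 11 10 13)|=|(1 13 10 12 14 3 8 11)|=8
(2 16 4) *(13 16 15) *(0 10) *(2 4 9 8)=[10, 1, 15, 3, 4, 5, 6, 7, 2, 8, 0, 11, 12, 16, 14, 13, 9]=(0 10)(2 15 13 16 9 8)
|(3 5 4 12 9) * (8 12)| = |(3 5 4 8 12 9)| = 6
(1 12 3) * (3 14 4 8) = [0, 12, 2, 1, 8, 5, 6, 7, 3, 9, 10, 11, 14, 13, 4] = (1 12 14 4 8 3)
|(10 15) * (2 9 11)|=|(2 9 11)(10 15)|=6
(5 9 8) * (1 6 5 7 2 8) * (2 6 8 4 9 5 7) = (1 8 2 4 9)(6 7) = [0, 8, 4, 3, 9, 5, 7, 6, 2, 1]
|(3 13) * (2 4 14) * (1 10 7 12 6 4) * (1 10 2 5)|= 18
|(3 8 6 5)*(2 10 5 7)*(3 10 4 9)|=|(2 4 9 3 8 6 7)(5 10)|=14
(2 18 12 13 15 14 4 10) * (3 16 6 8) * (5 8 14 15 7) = (2 18 12 13 7 5 8 3 16 6 14 4 10) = [0, 1, 18, 16, 10, 8, 14, 5, 3, 9, 2, 11, 13, 7, 4, 15, 6, 17, 12]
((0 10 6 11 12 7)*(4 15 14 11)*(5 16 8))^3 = ((0 10 6 4 15 14 11 12 7)(5 16 8))^3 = (16)(0 4 11)(6 14 7)(10 15 12)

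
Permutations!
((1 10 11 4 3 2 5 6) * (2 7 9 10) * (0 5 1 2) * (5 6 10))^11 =(0 1 2 6)(3 10 7 11 9 4 5)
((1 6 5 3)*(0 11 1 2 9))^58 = (0 1 5 2)(3 9 11 6)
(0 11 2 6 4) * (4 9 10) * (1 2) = (0 11 1 2 6 9 10 4) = [11, 2, 6, 3, 0, 5, 9, 7, 8, 10, 4, 1]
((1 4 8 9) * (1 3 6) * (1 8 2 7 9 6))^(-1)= ((1 4 2 7 9 3)(6 8))^(-1)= (1 3 9 7 2 4)(6 8)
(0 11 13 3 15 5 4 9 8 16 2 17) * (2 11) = (0 2 17)(3 15 5 4 9 8 16 11 13) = [2, 1, 17, 15, 9, 4, 6, 7, 16, 8, 10, 13, 12, 3, 14, 5, 11, 0]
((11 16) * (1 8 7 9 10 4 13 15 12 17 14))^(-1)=((1 8 7 9 10 4 13 15 12 17 14)(11 16))^(-1)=(1 14 17 12 15 13 4 10 9 7 8)(11 16)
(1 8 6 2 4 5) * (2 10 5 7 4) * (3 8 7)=[0, 7, 2, 8, 3, 1, 10, 4, 6, 9, 5]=(1 7 4 3 8 6 10 5)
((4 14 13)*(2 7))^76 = ((2 7)(4 14 13))^76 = (4 14 13)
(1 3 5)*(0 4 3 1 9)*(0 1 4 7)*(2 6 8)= (0 7)(1 4 3 5 9)(2 6 8)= [7, 4, 6, 5, 3, 9, 8, 0, 2, 1]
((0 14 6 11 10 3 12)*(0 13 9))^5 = ((0 14 6 11 10 3 12 13 9))^5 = (0 3 14 12 6 13 11 9 10)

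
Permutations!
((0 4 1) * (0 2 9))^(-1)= ((0 4 1 2 9))^(-1)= (0 9 2 1 4)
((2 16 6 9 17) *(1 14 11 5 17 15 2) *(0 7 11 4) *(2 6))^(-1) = ((0 7 11 5 17 1 14 4)(2 16)(6 9 15))^(-1) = (0 4 14 1 17 5 11 7)(2 16)(6 15 9)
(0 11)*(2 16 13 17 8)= [11, 1, 16, 3, 4, 5, 6, 7, 2, 9, 10, 0, 12, 17, 14, 15, 13, 8]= (0 11)(2 16 13 17 8)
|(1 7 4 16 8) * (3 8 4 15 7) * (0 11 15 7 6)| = |(0 11 15 6)(1 3 8)(4 16)| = 12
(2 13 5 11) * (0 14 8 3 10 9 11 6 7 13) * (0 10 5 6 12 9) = (0 14 8 3 5 12 9 11 2 10)(6 7 13) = [14, 1, 10, 5, 4, 12, 7, 13, 3, 11, 0, 2, 9, 6, 8]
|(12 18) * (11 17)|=|(11 17)(12 18)|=2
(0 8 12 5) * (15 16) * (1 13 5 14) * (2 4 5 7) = (0 8 12 14 1 13 7 2 4 5)(15 16) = [8, 13, 4, 3, 5, 0, 6, 2, 12, 9, 10, 11, 14, 7, 1, 16, 15]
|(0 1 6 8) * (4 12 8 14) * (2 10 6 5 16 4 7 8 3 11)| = |(0 1 5 16 4 12 3 11 2 10 6 14 7 8)| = 14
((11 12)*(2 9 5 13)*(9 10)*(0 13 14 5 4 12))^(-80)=((0 13 2 10 9 4 12 11)(5 14))^(-80)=(14)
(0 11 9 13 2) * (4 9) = (0 11 4 9 13 2) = [11, 1, 0, 3, 9, 5, 6, 7, 8, 13, 10, 4, 12, 2]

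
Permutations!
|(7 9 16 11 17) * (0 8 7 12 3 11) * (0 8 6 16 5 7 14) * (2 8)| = 12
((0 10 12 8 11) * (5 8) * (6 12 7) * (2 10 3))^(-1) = (0 11 8 5 12 6 7 10 2 3)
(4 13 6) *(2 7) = (2 7)(4 13 6) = [0, 1, 7, 3, 13, 5, 4, 2, 8, 9, 10, 11, 12, 6]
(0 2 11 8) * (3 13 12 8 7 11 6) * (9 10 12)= (0 2 6 3 13 9 10 12 8)(7 11)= [2, 1, 6, 13, 4, 5, 3, 11, 0, 10, 12, 7, 8, 9]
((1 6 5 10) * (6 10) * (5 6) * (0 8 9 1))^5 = (10)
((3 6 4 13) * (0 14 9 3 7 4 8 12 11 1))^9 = ((0 14 9 3 6 8 12 11 1)(4 13 7))^9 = (14)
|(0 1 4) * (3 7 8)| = 3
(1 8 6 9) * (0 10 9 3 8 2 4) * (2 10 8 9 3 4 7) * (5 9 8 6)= (0 6 4)(1 10 3 8 5 9)(2 7)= [6, 10, 7, 8, 0, 9, 4, 2, 5, 1, 3]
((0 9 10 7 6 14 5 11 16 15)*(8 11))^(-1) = ((0 9 10 7 6 14 5 8 11 16 15))^(-1) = (0 15 16 11 8 5 14 6 7 10 9)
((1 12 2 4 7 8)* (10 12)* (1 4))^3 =((1 10 12 2)(4 7 8))^3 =(1 2 12 10)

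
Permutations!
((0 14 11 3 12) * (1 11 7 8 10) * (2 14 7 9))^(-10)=((0 7 8 10 1 11 3 12)(2 14 9))^(-10)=(0 3 1 8)(2 9 14)(7 12 11 10)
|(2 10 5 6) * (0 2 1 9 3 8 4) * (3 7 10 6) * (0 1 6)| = |(0 2)(1 9 7 10 5 3 8 4)| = 8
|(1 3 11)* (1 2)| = |(1 3 11 2)| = 4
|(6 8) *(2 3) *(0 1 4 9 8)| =|(0 1 4 9 8 6)(2 3)| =6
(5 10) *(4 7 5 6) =(4 7 5 10 6) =[0, 1, 2, 3, 7, 10, 4, 5, 8, 9, 6]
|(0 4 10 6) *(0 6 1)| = 4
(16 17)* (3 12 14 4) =(3 12 14 4)(16 17) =[0, 1, 2, 12, 3, 5, 6, 7, 8, 9, 10, 11, 14, 13, 4, 15, 17, 16]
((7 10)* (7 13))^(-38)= (7 10 13)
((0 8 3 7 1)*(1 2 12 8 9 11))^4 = (2 7 3 8 12)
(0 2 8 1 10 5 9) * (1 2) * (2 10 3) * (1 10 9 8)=[10, 3, 1, 2, 4, 8, 6, 7, 9, 0, 5]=(0 10 5 8 9)(1 3 2)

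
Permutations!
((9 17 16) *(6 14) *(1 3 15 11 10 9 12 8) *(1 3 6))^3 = (3 10 16)(8 11 17)(9 12 15)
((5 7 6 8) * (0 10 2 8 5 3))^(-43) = (0 2 3 10 8)(5 6 7)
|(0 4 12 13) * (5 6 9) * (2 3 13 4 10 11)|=|(0 10 11 2 3 13)(4 12)(5 6 9)|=6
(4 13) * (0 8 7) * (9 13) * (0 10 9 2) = (0 8 7 10 9 13 4 2) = [8, 1, 0, 3, 2, 5, 6, 10, 7, 13, 9, 11, 12, 4]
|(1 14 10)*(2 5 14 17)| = |(1 17 2 5 14 10)| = 6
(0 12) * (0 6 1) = [12, 0, 2, 3, 4, 5, 1, 7, 8, 9, 10, 11, 6] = (0 12 6 1)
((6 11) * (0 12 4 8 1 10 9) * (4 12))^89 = ((12)(0 4 8 1 10 9)(6 11))^89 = (12)(0 9 10 1 8 4)(6 11)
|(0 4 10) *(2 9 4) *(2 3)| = |(0 3 2 9 4 10)| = 6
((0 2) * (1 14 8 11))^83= ((0 2)(1 14 8 11))^83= (0 2)(1 11 8 14)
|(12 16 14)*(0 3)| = |(0 3)(12 16 14)| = 6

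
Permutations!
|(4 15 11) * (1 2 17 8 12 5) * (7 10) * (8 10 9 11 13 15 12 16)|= 10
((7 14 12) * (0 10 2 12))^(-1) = ((0 10 2 12 7 14))^(-1) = (0 14 7 12 2 10)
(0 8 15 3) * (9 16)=(0 8 15 3)(9 16)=[8, 1, 2, 0, 4, 5, 6, 7, 15, 16, 10, 11, 12, 13, 14, 3, 9]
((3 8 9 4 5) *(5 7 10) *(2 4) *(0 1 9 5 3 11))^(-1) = ((0 1 9 2 4 7 10 3 8 5 11))^(-1) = (0 11 5 8 3 10 7 4 2 9 1)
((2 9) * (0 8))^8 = ((0 8)(2 9))^8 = (9)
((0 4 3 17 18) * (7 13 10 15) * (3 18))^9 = (18)(3 17)(7 13 10 15)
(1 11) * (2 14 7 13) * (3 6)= [0, 11, 14, 6, 4, 5, 3, 13, 8, 9, 10, 1, 12, 2, 7]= (1 11)(2 14 7 13)(3 6)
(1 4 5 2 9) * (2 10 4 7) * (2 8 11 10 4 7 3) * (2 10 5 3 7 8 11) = (1 7 11 5 4 3 10 8 2 9) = [0, 7, 9, 10, 3, 4, 6, 11, 2, 1, 8, 5]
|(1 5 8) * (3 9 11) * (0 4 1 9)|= |(0 4 1 5 8 9 11 3)|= 8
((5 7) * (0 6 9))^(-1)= (0 9 6)(5 7)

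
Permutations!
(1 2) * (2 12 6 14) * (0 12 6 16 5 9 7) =(0 12 16 5 9 7)(1 6 14 2) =[12, 6, 1, 3, 4, 9, 14, 0, 8, 7, 10, 11, 16, 13, 2, 15, 5]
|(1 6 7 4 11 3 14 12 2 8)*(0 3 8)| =|(0 3 14 12 2)(1 6 7 4 11 8)| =30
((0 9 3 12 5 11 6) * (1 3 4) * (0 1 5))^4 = ((0 9 4 5 11 6 1 3 12))^4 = (0 11 12 5 3 4 1 9 6)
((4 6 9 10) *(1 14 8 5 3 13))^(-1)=((1 14 8 5 3 13)(4 6 9 10))^(-1)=(1 13 3 5 8 14)(4 10 9 6)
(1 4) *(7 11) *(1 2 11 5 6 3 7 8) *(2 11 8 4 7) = (1 7 5 6 3 2 8)(4 11) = [0, 7, 8, 2, 11, 6, 3, 5, 1, 9, 10, 4]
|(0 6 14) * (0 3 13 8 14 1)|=|(0 6 1)(3 13 8 14)|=12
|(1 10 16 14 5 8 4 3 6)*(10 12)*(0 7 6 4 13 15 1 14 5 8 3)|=14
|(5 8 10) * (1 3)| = |(1 3)(5 8 10)| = 6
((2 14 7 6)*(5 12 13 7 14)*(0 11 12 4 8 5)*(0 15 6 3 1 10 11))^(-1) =((1 10 11 12 13 7 3)(2 15 6)(4 8 5))^(-1) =(1 3 7 13 12 11 10)(2 6 15)(4 5 8)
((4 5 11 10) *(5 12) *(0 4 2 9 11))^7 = (0 5 12 4)(2 10 11 9)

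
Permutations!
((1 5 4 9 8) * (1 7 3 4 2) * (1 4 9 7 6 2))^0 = ((1 5)(2 4 7 3 9 8 6))^0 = (9)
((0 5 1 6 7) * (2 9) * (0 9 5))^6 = (9)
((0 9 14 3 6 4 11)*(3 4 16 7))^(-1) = (0 11 4 14 9)(3 7 16 6)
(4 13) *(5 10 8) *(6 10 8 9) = [0, 1, 2, 3, 13, 8, 10, 7, 5, 6, 9, 11, 12, 4] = (4 13)(5 8)(6 10 9)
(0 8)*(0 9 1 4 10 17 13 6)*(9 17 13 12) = (0 8 17 12 9 1 4 10 13 6) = [8, 4, 2, 3, 10, 5, 0, 7, 17, 1, 13, 11, 9, 6, 14, 15, 16, 12]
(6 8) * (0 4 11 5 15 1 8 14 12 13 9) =(0 4 11 5 15 1 8 6 14 12 13 9) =[4, 8, 2, 3, 11, 15, 14, 7, 6, 0, 10, 5, 13, 9, 12, 1]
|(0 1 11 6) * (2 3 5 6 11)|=|(11)(0 1 2 3 5 6)|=6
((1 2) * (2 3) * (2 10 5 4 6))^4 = ((1 3 10 5 4 6 2))^4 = (1 4 3 6 10 2 5)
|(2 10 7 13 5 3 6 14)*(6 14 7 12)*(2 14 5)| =|(14)(2 10 12 6 7 13)(3 5)| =6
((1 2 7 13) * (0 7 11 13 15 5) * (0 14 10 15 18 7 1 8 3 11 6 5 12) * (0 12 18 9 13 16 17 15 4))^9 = ((0 1 2 6 5 14 10 4)(3 11 16 17 15 18 7 9 13 8))^9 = (0 1 2 6 5 14 10 4)(3 8 13 9 7 18 15 17 16 11)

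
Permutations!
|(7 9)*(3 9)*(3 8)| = 4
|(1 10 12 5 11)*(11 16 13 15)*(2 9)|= |(1 10 12 5 16 13 15 11)(2 9)|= 8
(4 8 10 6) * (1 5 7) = (1 5 7)(4 8 10 6) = [0, 5, 2, 3, 8, 7, 4, 1, 10, 9, 6]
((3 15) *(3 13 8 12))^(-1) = (3 12 8 13 15)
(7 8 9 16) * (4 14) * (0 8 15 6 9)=(0 8)(4 14)(6 9 16 7 15)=[8, 1, 2, 3, 14, 5, 9, 15, 0, 16, 10, 11, 12, 13, 4, 6, 7]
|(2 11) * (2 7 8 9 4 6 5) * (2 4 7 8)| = |(2 11 8 9 7)(4 6 5)| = 15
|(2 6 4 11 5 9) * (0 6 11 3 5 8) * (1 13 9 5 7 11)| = 28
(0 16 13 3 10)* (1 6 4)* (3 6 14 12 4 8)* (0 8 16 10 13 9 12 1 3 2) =(0 10 8 2)(1 14)(3 13 6 16 9 12 4) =[10, 14, 0, 13, 3, 5, 16, 7, 2, 12, 8, 11, 4, 6, 1, 15, 9]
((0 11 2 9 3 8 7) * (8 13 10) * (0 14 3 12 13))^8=(0 7 13 2 3 8 12 11 14 10 9)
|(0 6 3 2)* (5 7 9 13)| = |(0 6 3 2)(5 7 9 13)| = 4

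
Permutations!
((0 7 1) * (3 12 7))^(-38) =((0 3 12 7 1))^(-38) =(0 12 1 3 7)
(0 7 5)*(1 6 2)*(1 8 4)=(0 7 5)(1 6 2 8 4)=[7, 6, 8, 3, 1, 0, 2, 5, 4]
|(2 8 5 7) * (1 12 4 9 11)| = |(1 12 4 9 11)(2 8 5 7)| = 20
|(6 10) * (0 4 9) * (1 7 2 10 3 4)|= |(0 1 7 2 10 6 3 4 9)|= 9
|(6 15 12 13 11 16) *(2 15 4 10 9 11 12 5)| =6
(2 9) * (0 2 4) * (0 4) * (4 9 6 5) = (0 2 6 5 4 9) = [2, 1, 6, 3, 9, 4, 5, 7, 8, 0]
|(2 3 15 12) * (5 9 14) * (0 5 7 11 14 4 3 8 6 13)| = |(0 5 9 4 3 15 12 2 8 6 13)(7 11 14)| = 33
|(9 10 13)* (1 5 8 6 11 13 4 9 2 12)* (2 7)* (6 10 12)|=|(1 5 8 10 4 9 12)(2 6 11 13 7)|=35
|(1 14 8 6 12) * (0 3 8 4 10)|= |(0 3 8 6 12 1 14 4 10)|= 9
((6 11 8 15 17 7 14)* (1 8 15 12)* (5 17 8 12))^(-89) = (1 12)(5 8 15 11 6 14 7 17) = ((1 12)(5 17 7 14 6 11 15 8))^(-89)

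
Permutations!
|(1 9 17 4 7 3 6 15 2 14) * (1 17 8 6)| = |(1 9 8 6 15 2 14 17 4 7 3)| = 11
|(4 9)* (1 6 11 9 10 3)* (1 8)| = |(1 6 11 9 4 10 3 8)| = 8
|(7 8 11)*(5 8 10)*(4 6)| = 10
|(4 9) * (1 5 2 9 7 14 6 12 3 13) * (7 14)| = |(1 5 2 9 4 14 6 12 3 13)| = 10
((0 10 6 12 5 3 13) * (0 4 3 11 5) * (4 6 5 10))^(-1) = (0 12 6 13 3 4)(5 10 11)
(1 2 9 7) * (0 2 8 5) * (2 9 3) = (0 9 7 1 8 5)(2 3) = [9, 8, 3, 2, 4, 0, 6, 1, 5, 7]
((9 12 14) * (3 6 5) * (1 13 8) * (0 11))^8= ((0 11)(1 13 8)(3 6 5)(9 12 14))^8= (1 8 13)(3 5 6)(9 14 12)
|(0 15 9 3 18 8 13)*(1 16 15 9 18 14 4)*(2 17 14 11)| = |(0 9 3 11 2 17 14 4 1 16 15 18 8 13)| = 14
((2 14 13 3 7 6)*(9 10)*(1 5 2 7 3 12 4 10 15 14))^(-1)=((1 5 2)(4 10 9 15 14 13 12)(6 7))^(-1)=(1 2 5)(4 12 13 14 15 9 10)(6 7)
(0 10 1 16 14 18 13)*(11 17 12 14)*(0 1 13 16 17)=[10, 17, 2, 3, 4, 5, 6, 7, 8, 9, 13, 0, 14, 1, 18, 15, 11, 12, 16]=(0 10 13 1 17 12 14 18 16 11)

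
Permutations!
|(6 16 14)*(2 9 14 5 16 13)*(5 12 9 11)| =9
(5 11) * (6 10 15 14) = (5 11)(6 10 15 14) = [0, 1, 2, 3, 4, 11, 10, 7, 8, 9, 15, 5, 12, 13, 6, 14]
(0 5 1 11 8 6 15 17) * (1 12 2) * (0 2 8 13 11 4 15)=(0 5 12 8 6)(1 4 15 17 2)(11 13)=[5, 4, 1, 3, 15, 12, 0, 7, 6, 9, 10, 13, 8, 11, 14, 17, 16, 2]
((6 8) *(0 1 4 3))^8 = (8)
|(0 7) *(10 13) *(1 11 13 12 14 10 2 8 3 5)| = 42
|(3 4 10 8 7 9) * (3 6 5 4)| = 7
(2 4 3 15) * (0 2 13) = [2, 1, 4, 15, 3, 5, 6, 7, 8, 9, 10, 11, 12, 0, 14, 13] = (0 2 4 3 15 13)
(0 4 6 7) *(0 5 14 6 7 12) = (0 4 7 5 14 6 12) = [4, 1, 2, 3, 7, 14, 12, 5, 8, 9, 10, 11, 0, 13, 6]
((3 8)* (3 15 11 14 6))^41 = (3 6 14 11 15 8)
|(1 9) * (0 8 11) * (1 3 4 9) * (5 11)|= |(0 8 5 11)(3 4 9)|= 12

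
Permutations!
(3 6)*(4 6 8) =[0, 1, 2, 8, 6, 5, 3, 7, 4] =(3 8 4 6)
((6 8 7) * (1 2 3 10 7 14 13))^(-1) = (1 13 14 8 6 7 10 3 2)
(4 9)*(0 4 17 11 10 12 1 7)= (0 4 9 17 11 10 12 1 7)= [4, 7, 2, 3, 9, 5, 6, 0, 8, 17, 12, 10, 1, 13, 14, 15, 16, 11]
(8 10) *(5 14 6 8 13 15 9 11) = (5 14 6 8 10 13 15 9 11) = [0, 1, 2, 3, 4, 14, 8, 7, 10, 11, 13, 5, 12, 15, 6, 9]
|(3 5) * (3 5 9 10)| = 3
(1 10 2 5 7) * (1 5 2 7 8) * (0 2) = (0 2)(1 10 7 5 8) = [2, 10, 0, 3, 4, 8, 6, 5, 1, 9, 7]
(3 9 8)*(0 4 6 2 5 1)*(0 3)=[4, 3, 5, 9, 6, 1, 2, 7, 0, 8]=(0 4 6 2 5 1 3 9 8)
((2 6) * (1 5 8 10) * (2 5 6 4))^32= ((1 6 5 8 10)(2 4))^32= (1 5 10 6 8)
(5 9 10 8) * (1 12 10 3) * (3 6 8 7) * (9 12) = [0, 9, 2, 1, 4, 12, 8, 3, 5, 6, 7, 11, 10] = (1 9 6 8 5 12 10 7 3)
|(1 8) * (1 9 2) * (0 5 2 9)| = |(9)(0 5 2 1 8)| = 5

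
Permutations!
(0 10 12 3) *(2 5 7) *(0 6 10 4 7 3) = (0 4 7 2 5 3 6 10 12) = [4, 1, 5, 6, 7, 3, 10, 2, 8, 9, 12, 11, 0]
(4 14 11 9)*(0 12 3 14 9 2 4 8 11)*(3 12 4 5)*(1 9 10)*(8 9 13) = (0 4 10 1 13 8 11 2 5 3 14) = [4, 13, 5, 14, 10, 3, 6, 7, 11, 9, 1, 2, 12, 8, 0]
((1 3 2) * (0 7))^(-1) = (0 7)(1 2 3)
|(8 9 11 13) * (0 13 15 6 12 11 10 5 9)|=|(0 13 8)(5 9 10)(6 12 11 15)|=12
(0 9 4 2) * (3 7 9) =(0 3 7 9 4 2) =[3, 1, 0, 7, 2, 5, 6, 9, 8, 4]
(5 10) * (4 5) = (4 5 10) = [0, 1, 2, 3, 5, 10, 6, 7, 8, 9, 4]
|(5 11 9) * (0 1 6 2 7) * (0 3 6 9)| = |(0 1 9 5 11)(2 7 3 6)| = 20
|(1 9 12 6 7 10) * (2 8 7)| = 8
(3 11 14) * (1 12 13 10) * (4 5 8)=(1 12 13 10)(3 11 14)(4 5 8)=[0, 12, 2, 11, 5, 8, 6, 7, 4, 9, 1, 14, 13, 10, 3]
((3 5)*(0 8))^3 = (0 8)(3 5)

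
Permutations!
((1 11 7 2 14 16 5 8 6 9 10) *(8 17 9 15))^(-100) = (17)(6 8 15)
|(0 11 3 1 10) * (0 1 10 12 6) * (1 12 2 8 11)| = |(0 1 2 8 11 3 10 12 6)| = 9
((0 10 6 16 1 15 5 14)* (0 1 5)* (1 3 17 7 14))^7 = ((0 10 6 16 5 1 15)(3 17 7 14))^7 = (3 14 7 17)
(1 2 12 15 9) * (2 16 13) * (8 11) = [0, 16, 12, 3, 4, 5, 6, 7, 11, 1, 10, 8, 15, 2, 14, 9, 13] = (1 16 13 2 12 15 9)(8 11)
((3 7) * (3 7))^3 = ((7))^3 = (7)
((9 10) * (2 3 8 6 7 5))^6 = (10)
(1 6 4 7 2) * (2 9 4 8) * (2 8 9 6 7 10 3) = (1 7 6 9 4 10 3 2) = [0, 7, 1, 2, 10, 5, 9, 6, 8, 4, 3]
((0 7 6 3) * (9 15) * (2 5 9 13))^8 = ((0 7 6 3)(2 5 9 15 13))^8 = (2 15 5 13 9)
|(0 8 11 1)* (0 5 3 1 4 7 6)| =6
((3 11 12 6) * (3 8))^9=(3 8 6 12 11)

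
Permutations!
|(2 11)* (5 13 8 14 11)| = 6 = |(2 5 13 8 14 11)|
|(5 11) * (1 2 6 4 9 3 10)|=|(1 2 6 4 9 3 10)(5 11)|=14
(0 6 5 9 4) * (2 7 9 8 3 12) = (0 6 5 8 3 12 2 7 9 4) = [6, 1, 7, 12, 0, 8, 5, 9, 3, 4, 10, 11, 2]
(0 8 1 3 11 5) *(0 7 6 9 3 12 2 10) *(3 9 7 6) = (0 8 1 12 2 10)(3 11 5 6 7) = [8, 12, 10, 11, 4, 6, 7, 3, 1, 9, 0, 5, 2]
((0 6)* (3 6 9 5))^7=((0 9 5 3 6))^7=(0 5 6 9 3)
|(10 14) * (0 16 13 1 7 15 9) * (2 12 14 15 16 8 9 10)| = |(0 8 9)(1 7 16 13)(2 12 14)(10 15)| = 12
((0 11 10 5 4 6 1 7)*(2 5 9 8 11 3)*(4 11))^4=((0 3 2 5 11 10 9 8 4 6 1 7))^4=(0 11 4)(1 2 9)(3 10 6)(5 8 7)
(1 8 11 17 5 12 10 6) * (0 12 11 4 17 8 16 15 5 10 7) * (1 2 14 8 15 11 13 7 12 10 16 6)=(0 10 1 6 2 14 8 4 17 16 11 15 5 13 7)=[10, 6, 14, 3, 17, 13, 2, 0, 4, 9, 1, 15, 12, 7, 8, 5, 11, 16]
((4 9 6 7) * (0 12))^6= (12)(4 6)(7 9)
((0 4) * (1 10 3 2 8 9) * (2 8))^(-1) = (0 4)(1 9 8 3 10)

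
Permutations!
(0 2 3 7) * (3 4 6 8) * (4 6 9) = [2, 1, 6, 7, 9, 5, 8, 0, 3, 4] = (0 2 6 8 3 7)(4 9)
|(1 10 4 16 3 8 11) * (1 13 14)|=|(1 10 4 16 3 8 11 13 14)|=9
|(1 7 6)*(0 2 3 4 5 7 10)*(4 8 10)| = |(0 2 3 8 10)(1 4 5 7 6)| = 5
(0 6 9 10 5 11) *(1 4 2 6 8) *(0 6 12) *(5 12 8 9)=[9, 4, 8, 3, 2, 11, 5, 7, 1, 10, 12, 6, 0]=(0 9 10 12)(1 4 2 8)(5 11 6)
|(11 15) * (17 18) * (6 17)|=|(6 17 18)(11 15)|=6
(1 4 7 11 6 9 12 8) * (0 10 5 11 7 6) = (0 10 5 11)(1 4 6 9 12 8) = [10, 4, 2, 3, 6, 11, 9, 7, 1, 12, 5, 0, 8]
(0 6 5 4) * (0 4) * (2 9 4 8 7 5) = (0 6 2 9 4 8 7 5) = [6, 1, 9, 3, 8, 0, 2, 5, 7, 4]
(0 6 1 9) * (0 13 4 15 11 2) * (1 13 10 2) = (0 6 13 4 15 11 1 9 10 2) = [6, 9, 0, 3, 15, 5, 13, 7, 8, 10, 2, 1, 12, 4, 14, 11]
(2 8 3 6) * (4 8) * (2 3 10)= [0, 1, 4, 6, 8, 5, 3, 7, 10, 9, 2]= (2 4 8 10)(3 6)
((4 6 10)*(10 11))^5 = (4 6 11 10)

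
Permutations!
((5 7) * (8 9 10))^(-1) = ((5 7)(8 9 10))^(-1) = (5 7)(8 10 9)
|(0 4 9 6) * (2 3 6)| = 6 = |(0 4 9 2 3 6)|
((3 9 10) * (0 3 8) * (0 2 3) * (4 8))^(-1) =(2 8 4 10 9 3)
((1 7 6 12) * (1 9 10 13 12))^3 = (9 12 13 10)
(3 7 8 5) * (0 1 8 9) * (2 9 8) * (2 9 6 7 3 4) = (0 1 9)(2 6 7 8 5 4) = [1, 9, 6, 3, 2, 4, 7, 8, 5, 0]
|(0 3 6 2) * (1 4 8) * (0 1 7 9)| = |(0 3 6 2 1 4 8 7 9)| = 9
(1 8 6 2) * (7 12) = (1 8 6 2)(7 12) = [0, 8, 1, 3, 4, 5, 2, 12, 6, 9, 10, 11, 7]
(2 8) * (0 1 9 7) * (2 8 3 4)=(0 1 9 7)(2 3 4)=[1, 9, 3, 4, 2, 5, 6, 0, 8, 7]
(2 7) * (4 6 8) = (2 7)(4 6 8) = [0, 1, 7, 3, 6, 5, 8, 2, 4]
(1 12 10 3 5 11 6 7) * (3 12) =[0, 3, 2, 5, 4, 11, 7, 1, 8, 9, 12, 6, 10] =(1 3 5 11 6 7)(10 12)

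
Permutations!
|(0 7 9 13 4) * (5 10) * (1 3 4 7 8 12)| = 6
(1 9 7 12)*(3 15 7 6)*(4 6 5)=(1 9 5 4 6 3 15 7 12)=[0, 9, 2, 15, 6, 4, 3, 12, 8, 5, 10, 11, 1, 13, 14, 7]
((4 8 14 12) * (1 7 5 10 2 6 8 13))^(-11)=(14)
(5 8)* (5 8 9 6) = (5 9 6) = [0, 1, 2, 3, 4, 9, 5, 7, 8, 6]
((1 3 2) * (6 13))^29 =(1 2 3)(6 13)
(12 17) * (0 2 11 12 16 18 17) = (0 2 11 12)(16 18 17) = [2, 1, 11, 3, 4, 5, 6, 7, 8, 9, 10, 12, 0, 13, 14, 15, 18, 16, 17]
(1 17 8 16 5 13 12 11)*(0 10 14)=(0 10 14)(1 17 8 16 5 13 12 11)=[10, 17, 2, 3, 4, 13, 6, 7, 16, 9, 14, 1, 11, 12, 0, 15, 5, 8]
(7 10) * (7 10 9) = (10)(7 9) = [0, 1, 2, 3, 4, 5, 6, 9, 8, 7, 10]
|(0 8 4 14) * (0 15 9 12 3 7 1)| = 10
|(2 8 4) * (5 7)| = |(2 8 4)(5 7)| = 6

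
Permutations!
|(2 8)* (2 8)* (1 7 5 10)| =|(1 7 5 10)| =4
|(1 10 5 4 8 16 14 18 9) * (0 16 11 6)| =12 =|(0 16 14 18 9 1 10 5 4 8 11 6)|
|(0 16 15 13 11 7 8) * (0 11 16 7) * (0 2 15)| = |(0 7 8 11 2 15 13 16)| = 8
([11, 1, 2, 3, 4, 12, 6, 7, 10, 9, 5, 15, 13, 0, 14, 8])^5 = (0 5 15 13 10 11 12 8)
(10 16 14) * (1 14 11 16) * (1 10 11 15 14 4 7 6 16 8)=(1 4 7 6 16 15 14 11 8)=[0, 4, 2, 3, 7, 5, 16, 6, 1, 9, 10, 8, 12, 13, 11, 14, 15]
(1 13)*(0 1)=(0 1 13)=[1, 13, 2, 3, 4, 5, 6, 7, 8, 9, 10, 11, 12, 0]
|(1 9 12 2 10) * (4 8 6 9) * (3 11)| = 8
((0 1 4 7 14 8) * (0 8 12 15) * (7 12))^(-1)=(0 15 12 4 1)(7 14)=((0 1 4 12 15)(7 14))^(-1)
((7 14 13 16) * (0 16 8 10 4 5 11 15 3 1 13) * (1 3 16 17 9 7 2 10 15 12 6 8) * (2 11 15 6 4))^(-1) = (0 14 7 9 17)(1 13)(2 10)(4 12 11 16 15 5)(6 8)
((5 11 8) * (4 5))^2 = ((4 5 11 8))^2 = (4 11)(5 8)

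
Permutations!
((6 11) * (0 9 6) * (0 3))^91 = ((0 9 6 11 3))^91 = (0 9 6 11 3)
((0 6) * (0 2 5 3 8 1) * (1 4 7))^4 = (0 3 1 5 7 2 4 6 8)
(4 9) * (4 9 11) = (4 11) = [0, 1, 2, 3, 11, 5, 6, 7, 8, 9, 10, 4]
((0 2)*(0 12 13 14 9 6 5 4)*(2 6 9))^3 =(0 4 5 6)(2 14 13 12)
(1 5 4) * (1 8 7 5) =(4 8 7 5) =[0, 1, 2, 3, 8, 4, 6, 5, 7]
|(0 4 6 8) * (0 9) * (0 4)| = 4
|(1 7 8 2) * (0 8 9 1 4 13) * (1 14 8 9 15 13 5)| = 11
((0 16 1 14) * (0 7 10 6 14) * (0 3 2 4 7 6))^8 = (16) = ((0 16 1 3 2 4 7 10)(6 14))^8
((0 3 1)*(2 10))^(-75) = ((0 3 1)(2 10))^(-75) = (2 10)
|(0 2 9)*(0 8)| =|(0 2 9 8)| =4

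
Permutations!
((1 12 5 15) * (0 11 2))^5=((0 11 2)(1 12 5 15))^5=(0 2 11)(1 12 5 15)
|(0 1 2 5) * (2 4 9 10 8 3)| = 9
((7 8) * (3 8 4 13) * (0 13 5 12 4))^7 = (0 3 7 13 8)(4 5 12) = ((0 13 3 8 7)(4 5 12))^7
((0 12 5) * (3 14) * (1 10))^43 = (0 12 5)(1 10)(3 14)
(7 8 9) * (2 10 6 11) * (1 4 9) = (1 4 9 7 8)(2 10 6 11) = [0, 4, 10, 3, 9, 5, 11, 8, 1, 7, 6, 2]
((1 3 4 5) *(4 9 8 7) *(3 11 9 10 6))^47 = (1 4 8 11 5 7 9)(3 6 10)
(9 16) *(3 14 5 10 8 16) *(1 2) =[0, 2, 1, 14, 4, 10, 6, 7, 16, 3, 8, 11, 12, 13, 5, 15, 9] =(1 2)(3 14 5 10 8 16 9)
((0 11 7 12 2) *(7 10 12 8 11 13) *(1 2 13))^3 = (7 10)(8 12)(11 13)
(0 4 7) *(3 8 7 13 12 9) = (0 4 13 12 9 3 8 7) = [4, 1, 2, 8, 13, 5, 6, 0, 7, 3, 10, 11, 9, 12]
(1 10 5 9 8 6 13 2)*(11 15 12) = (1 10 5 9 8 6 13 2)(11 15 12) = [0, 10, 1, 3, 4, 9, 13, 7, 6, 8, 5, 15, 11, 2, 14, 12]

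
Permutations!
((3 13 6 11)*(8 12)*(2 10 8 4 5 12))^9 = ((2 10 8)(3 13 6 11)(4 5 12))^9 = (3 13 6 11)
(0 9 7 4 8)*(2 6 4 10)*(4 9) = (0 4 8)(2 6 9 7 10) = [4, 1, 6, 3, 8, 5, 9, 10, 0, 7, 2]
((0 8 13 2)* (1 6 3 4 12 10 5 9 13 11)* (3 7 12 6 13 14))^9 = ((0 8 11 1 13 2)(3 4 6 7 12 10 5 9 14))^9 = (14)(0 1)(2 11)(8 13)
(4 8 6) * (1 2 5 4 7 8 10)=(1 2 5 4 10)(6 7 8)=[0, 2, 5, 3, 10, 4, 7, 8, 6, 9, 1]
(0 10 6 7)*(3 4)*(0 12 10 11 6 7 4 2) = [11, 1, 0, 2, 3, 5, 4, 12, 8, 9, 7, 6, 10] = (0 11 6 4 3 2)(7 12 10)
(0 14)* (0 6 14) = (6 14) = [0, 1, 2, 3, 4, 5, 14, 7, 8, 9, 10, 11, 12, 13, 6]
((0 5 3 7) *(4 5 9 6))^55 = ((0 9 6 4 5 3 7))^55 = (0 7 3 5 4 6 9)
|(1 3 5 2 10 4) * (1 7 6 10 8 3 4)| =20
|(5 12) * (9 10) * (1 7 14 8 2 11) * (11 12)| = 8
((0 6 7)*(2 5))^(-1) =(0 7 6)(2 5)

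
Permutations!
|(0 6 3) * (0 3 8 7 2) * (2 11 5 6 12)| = 15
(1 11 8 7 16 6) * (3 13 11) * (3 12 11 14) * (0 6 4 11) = (0 6 1 12)(3 13 14)(4 11 8 7 16) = [6, 12, 2, 13, 11, 5, 1, 16, 7, 9, 10, 8, 0, 14, 3, 15, 4]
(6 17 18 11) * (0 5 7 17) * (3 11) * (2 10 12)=(0 5 7 17 18 3 11 6)(2 10 12)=[5, 1, 10, 11, 4, 7, 0, 17, 8, 9, 12, 6, 2, 13, 14, 15, 16, 18, 3]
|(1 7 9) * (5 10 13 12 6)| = |(1 7 9)(5 10 13 12 6)| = 15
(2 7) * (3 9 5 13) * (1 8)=[0, 8, 7, 9, 4, 13, 6, 2, 1, 5, 10, 11, 12, 3]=(1 8)(2 7)(3 9 5 13)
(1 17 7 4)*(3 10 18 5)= (1 17 7 4)(3 10 18 5)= [0, 17, 2, 10, 1, 3, 6, 4, 8, 9, 18, 11, 12, 13, 14, 15, 16, 7, 5]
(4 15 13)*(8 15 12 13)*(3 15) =(3 15 8)(4 12 13) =[0, 1, 2, 15, 12, 5, 6, 7, 3, 9, 10, 11, 13, 4, 14, 8]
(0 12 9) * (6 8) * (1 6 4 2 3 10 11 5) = (0 12 9)(1 6 8 4 2 3 10 11 5) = [12, 6, 3, 10, 2, 1, 8, 7, 4, 0, 11, 5, 9]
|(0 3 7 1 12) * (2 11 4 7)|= 8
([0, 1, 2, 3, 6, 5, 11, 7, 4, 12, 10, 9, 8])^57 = (4 9)(6 12)(8 11)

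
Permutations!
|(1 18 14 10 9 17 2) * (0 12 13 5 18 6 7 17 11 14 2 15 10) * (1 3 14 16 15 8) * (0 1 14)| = |(0 12 13 5 18 2 3)(1 6 7 17 8 14)(9 11 16 15 10)| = 210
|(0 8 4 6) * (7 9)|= 4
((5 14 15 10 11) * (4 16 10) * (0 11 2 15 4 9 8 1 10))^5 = (0 16 4 14 5 11)(1 8 9 15 2 10)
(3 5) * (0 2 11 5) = (0 2 11 5 3) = [2, 1, 11, 0, 4, 3, 6, 7, 8, 9, 10, 5]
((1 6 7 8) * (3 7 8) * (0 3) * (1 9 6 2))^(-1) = (0 7 3)(1 2)(6 9 8)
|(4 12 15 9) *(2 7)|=4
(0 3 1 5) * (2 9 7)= (0 3 1 5)(2 9 7)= [3, 5, 9, 1, 4, 0, 6, 2, 8, 7]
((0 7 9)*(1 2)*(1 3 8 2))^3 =(9)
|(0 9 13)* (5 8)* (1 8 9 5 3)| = |(0 5 9 13)(1 8 3)| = 12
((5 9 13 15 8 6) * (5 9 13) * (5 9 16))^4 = ((5 13 15 8 6 16))^4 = (5 6 15)(8 13 16)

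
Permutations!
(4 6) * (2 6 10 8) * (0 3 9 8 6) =(0 3 9 8 2)(4 10 6) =[3, 1, 0, 9, 10, 5, 4, 7, 2, 8, 6]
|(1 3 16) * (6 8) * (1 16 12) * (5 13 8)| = |(16)(1 3 12)(5 13 8 6)| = 12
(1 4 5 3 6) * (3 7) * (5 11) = [0, 4, 2, 6, 11, 7, 1, 3, 8, 9, 10, 5] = (1 4 11 5 7 3 6)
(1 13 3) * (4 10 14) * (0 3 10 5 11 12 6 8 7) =(0 3 1 13 10 14 4 5 11 12 6 8 7) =[3, 13, 2, 1, 5, 11, 8, 0, 7, 9, 14, 12, 6, 10, 4]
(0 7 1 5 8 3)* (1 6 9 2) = (0 7 6 9 2 1 5 8 3) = [7, 5, 1, 0, 4, 8, 9, 6, 3, 2]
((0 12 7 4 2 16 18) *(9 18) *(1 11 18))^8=(0 11 9 2 7)(1 16 4 12 18)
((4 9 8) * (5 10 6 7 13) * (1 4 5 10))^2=(1 9 5 4 8)(6 13)(7 10)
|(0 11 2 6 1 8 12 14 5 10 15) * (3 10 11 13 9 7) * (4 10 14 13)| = 12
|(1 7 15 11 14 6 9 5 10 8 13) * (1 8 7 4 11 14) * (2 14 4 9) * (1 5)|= |(1 9)(2 14 6)(4 11 5 10 7 15)(8 13)|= 6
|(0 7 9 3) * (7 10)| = |(0 10 7 9 3)| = 5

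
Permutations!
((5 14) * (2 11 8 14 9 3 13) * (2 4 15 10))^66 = ((2 11 8 14 5 9 3 13 4 15 10))^66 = (15)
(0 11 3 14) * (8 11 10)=(0 10 8 11 3 14)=[10, 1, 2, 14, 4, 5, 6, 7, 11, 9, 8, 3, 12, 13, 0]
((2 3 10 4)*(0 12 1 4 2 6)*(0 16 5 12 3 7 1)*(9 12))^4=(0 7 16)(1 5 3)(2 6 12)(4 9 10)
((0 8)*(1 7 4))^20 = ((0 8)(1 7 4))^20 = (8)(1 4 7)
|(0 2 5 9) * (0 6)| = |(0 2 5 9 6)| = 5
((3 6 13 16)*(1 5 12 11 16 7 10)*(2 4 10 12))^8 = (1 4 5 10 2)(3 6 13 7 12 11 16)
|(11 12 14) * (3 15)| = 6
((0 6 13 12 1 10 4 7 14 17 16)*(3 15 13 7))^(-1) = (0 16 17 14 7 6)(1 12 13 15 3 4 10)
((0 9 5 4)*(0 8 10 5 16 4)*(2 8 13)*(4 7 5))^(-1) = ((0 9 16 7 5)(2 8 10 4 13))^(-1) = (0 5 7 16 9)(2 13 4 10 8)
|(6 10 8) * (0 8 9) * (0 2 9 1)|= 10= |(0 8 6 10 1)(2 9)|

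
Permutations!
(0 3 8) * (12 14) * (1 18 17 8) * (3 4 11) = [4, 18, 2, 1, 11, 5, 6, 7, 0, 9, 10, 3, 14, 13, 12, 15, 16, 8, 17] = (0 4 11 3 1 18 17 8)(12 14)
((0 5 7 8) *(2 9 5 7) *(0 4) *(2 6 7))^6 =(0 8 6 9)(2 4 7 5)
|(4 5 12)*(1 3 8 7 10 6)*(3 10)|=|(1 10 6)(3 8 7)(4 5 12)|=3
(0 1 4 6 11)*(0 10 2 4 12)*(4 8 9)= (0 1 12)(2 8 9 4 6 11 10)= [1, 12, 8, 3, 6, 5, 11, 7, 9, 4, 2, 10, 0]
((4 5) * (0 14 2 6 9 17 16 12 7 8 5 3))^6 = (0 16 3 17 4 9 5 6 8 2 7 14 12)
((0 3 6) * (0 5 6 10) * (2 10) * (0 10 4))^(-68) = ((10)(0 3 2 4)(5 6))^(-68) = (10)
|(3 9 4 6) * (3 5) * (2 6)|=|(2 6 5 3 9 4)|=6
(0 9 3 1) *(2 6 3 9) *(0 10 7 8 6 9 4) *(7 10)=[2, 7, 9, 1, 0, 5, 3, 8, 6, 4, 10]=(10)(0 2 9 4)(1 7 8 6 3)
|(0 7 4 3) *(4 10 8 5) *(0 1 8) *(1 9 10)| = 9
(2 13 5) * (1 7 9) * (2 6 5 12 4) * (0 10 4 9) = [10, 7, 13, 3, 2, 6, 5, 0, 8, 1, 4, 11, 9, 12] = (0 10 4 2 13 12 9 1 7)(5 6)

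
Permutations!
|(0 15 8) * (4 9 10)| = |(0 15 8)(4 9 10)| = 3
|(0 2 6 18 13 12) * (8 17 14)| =6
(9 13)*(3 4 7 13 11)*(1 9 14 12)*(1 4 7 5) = (1 9 11 3 7 13 14 12 4 5) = [0, 9, 2, 7, 5, 1, 6, 13, 8, 11, 10, 3, 4, 14, 12]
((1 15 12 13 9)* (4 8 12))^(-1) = ((1 15 4 8 12 13 9))^(-1) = (1 9 13 12 8 4 15)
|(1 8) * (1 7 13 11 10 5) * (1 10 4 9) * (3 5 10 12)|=|(1 8 7 13 11 4 9)(3 5 12)|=21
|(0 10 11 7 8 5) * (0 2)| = |(0 10 11 7 8 5 2)| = 7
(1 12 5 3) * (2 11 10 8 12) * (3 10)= (1 2 11 3)(5 10 8 12)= [0, 2, 11, 1, 4, 10, 6, 7, 12, 9, 8, 3, 5]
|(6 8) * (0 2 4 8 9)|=6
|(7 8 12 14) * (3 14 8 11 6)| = 10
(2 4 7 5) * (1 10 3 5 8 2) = (1 10 3 5)(2 4 7 8) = [0, 10, 4, 5, 7, 1, 6, 8, 2, 9, 3]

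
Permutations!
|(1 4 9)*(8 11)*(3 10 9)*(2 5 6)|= 30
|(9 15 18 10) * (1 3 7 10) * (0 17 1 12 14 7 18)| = 11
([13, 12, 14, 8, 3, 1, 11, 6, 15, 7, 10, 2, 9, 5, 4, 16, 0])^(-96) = (16)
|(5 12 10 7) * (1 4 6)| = |(1 4 6)(5 12 10 7)| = 12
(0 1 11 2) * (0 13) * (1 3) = (0 3 1 11 2 13) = [3, 11, 13, 1, 4, 5, 6, 7, 8, 9, 10, 2, 12, 0]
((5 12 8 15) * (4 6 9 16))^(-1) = ((4 6 9 16)(5 12 8 15))^(-1) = (4 16 9 6)(5 15 8 12)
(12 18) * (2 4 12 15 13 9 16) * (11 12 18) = (2 4 18 15 13 9 16)(11 12) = [0, 1, 4, 3, 18, 5, 6, 7, 8, 16, 10, 12, 11, 9, 14, 13, 2, 17, 15]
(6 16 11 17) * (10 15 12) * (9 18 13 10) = (6 16 11 17)(9 18 13 10 15 12) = [0, 1, 2, 3, 4, 5, 16, 7, 8, 18, 15, 17, 9, 10, 14, 12, 11, 6, 13]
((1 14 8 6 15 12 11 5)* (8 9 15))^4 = ((1 14 9 15 12 11 5)(6 8))^4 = (1 12 14 11 9 5 15)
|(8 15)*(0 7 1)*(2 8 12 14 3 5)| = |(0 7 1)(2 8 15 12 14 3 5)| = 21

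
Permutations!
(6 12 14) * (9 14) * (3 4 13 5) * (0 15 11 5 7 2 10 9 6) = (0 15 11 5 3 4 13 7 2 10 9 14)(6 12) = [15, 1, 10, 4, 13, 3, 12, 2, 8, 14, 9, 5, 6, 7, 0, 11]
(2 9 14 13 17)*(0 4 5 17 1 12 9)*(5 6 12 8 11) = (0 4 6 12 9 14 13 1 8 11 5 17 2) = [4, 8, 0, 3, 6, 17, 12, 7, 11, 14, 10, 5, 9, 1, 13, 15, 16, 2]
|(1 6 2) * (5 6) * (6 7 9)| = 6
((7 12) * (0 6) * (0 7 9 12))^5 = (0 7 6)(9 12)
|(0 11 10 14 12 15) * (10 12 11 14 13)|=|(0 14 11 12 15)(10 13)|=10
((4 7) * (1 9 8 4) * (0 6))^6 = ((0 6)(1 9 8 4 7))^6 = (1 9 8 4 7)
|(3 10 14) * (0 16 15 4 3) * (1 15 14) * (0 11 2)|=|(0 16 14 11 2)(1 15 4 3 10)|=5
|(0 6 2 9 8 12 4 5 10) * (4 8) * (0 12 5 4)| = 4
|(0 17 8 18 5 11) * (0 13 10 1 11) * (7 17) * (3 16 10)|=6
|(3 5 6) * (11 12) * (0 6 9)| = 10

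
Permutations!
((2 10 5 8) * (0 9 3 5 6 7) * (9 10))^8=((0 10 6 7)(2 9 3 5 8))^8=(10)(2 5 9 8 3)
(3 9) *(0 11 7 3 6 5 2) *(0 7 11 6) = (11)(0 6 5 2 7 3 9) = [6, 1, 7, 9, 4, 2, 5, 3, 8, 0, 10, 11]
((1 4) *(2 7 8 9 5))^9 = ((1 4)(2 7 8 9 5))^9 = (1 4)(2 5 9 8 7)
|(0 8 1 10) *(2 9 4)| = 12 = |(0 8 1 10)(2 9 4)|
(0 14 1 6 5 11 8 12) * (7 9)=(0 14 1 6 5 11 8 12)(7 9)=[14, 6, 2, 3, 4, 11, 5, 9, 12, 7, 10, 8, 0, 13, 1]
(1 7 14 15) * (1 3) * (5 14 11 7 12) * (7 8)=(1 12 5 14 15 3)(7 11 8)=[0, 12, 2, 1, 4, 14, 6, 11, 7, 9, 10, 8, 5, 13, 15, 3]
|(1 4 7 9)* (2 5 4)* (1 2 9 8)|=|(1 9 2 5 4 7 8)|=7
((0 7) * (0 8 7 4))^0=(8)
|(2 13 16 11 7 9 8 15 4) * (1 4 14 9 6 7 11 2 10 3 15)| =|(1 4 10 3 15 14 9 8)(2 13 16)(6 7)| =24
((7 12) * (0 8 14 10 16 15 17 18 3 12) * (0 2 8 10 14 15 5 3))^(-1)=(0 18 17 15 8 2 7 12 3 5 16 10)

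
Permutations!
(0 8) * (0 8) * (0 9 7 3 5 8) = (0 9 7 3 5 8) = [9, 1, 2, 5, 4, 8, 6, 3, 0, 7]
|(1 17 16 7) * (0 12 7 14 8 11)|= 9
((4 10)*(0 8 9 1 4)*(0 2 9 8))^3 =(1 2 4 9 10)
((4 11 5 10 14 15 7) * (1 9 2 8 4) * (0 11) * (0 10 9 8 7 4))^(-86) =((0 11 5 9 2 7 1 8)(4 10 14 15))^(-86) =(0 5 2 1)(4 14)(7 8 11 9)(10 15)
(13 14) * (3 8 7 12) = [0, 1, 2, 8, 4, 5, 6, 12, 7, 9, 10, 11, 3, 14, 13] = (3 8 7 12)(13 14)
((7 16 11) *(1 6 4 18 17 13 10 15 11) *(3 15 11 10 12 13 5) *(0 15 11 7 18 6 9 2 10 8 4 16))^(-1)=(0 7 10 2 9 1 16 6 4 8 15)(3 5 17 18 11)(12 13)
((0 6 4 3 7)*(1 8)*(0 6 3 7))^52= (8)(4 7 6)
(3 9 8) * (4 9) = [0, 1, 2, 4, 9, 5, 6, 7, 3, 8] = (3 4 9 8)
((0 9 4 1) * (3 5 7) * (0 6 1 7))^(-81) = (0 7)(1 6)(3 9)(4 5)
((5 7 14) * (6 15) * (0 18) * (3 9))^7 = (0 18)(3 9)(5 7 14)(6 15)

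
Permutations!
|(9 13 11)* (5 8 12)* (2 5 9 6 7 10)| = |(2 5 8 12 9 13 11 6 7 10)| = 10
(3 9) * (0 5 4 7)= (0 5 4 7)(3 9)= [5, 1, 2, 9, 7, 4, 6, 0, 8, 3]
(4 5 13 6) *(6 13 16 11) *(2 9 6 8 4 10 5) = (2 9 6 10 5 16 11 8 4) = [0, 1, 9, 3, 2, 16, 10, 7, 4, 6, 5, 8, 12, 13, 14, 15, 11]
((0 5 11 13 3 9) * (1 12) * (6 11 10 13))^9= (0 13)(1 12)(3 5)(6 11)(9 10)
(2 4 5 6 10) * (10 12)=(2 4 5 6 12 10)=[0, 1, 4, 3, 5, 6, 12, 7, 8, 9, 2, 11, 10]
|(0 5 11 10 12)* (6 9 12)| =|(0 5 11 10 6 9 12)| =7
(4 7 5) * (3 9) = (3 9)(4 7 5) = [0, 1, 2, 9, 7, 4, 6, 5, 8, 3]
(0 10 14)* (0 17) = (0 10 14 17) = [10, 1, 2, 3, 4, 5, 6, 7, 8, 9, 14, 11, 12, 13, 17, 15, 16, 0]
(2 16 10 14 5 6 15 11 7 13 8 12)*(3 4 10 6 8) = [0, 1, 16, 4, 10, 8, 15, 13, 12, 9, 14, 7, 2, 3, 5, 11, 6] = (2 16 6 15 11 7 13 3 4 10 14 5 8 12)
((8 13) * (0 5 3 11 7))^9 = (0 7 11 3 5)(8 13)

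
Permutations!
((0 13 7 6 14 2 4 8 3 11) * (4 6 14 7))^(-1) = (0 11 3 8 4 13)(2 14 7 6)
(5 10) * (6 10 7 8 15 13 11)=(5 7 8 15 13 11 6 10)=[0, 1, 2, 3, 4, 7, 10, 8, 15, 9, 5, 6, 12, 11, 14, 13]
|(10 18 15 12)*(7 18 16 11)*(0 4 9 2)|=28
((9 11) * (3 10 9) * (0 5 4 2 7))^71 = ((0 5 4 2 7)(3 10 9 11))^71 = (0 5 4 2 7)(3 11 9 10)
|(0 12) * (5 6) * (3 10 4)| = 6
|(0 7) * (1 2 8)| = 6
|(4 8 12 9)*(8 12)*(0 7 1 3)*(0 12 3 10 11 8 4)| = 10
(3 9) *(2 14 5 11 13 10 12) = (2 14 5 11 13 10 12)(3 9) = [0, 1, 14, 9, 4, 11, 6, 7, 8, 3, 12, 13, 2, 10, 5]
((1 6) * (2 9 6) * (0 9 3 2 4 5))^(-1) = ((0 9 6 1 4 5)(2 3))^(-1) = (0 5 4 1 6 9)(2 3)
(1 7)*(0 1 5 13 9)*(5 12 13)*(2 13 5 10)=(0 1 7 12 5 10 2 13 9)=[1, 7, 13, 3, 4, 10, 6, 12, 8, 0, 2, 11, 5, 9]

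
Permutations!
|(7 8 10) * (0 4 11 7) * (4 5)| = |(0 5 4 11 7 8 10)| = 7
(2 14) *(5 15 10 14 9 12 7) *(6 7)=[0, 1, 9, 3, 4, 15, 7, 5, 8, 12, 14, 11, 6, 13, 2, 10]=(2 9 12 6 7 5 15 10 14)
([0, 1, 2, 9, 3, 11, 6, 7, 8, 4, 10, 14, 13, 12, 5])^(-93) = [0, 1, 2, 3, 4, 5, 6, 7, 8, 9, 10, 11, 13, 12, 14]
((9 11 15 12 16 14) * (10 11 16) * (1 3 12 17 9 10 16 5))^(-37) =((1 3 12 16 14 10 11 15 17 9 5))^(-37) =(1 15 16 5 11 12 9 10 3 17 14)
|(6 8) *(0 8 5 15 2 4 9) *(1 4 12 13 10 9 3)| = |(0 8 6 5 15 2 12 13 10 9)(1 4 3)| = 30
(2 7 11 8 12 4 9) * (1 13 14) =(1 13 14)(2 7 11 8 12 4 9) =[0, 13, 7, 3, 9, 5, 6, 11, 12, 2, 10, 8, 4, 14, 1]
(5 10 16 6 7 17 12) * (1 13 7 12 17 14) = [0, 13, 2, 3, 4, 10, 12, 14, 8, 9, 16, 11, 5, 7, 1, 15, 6, 17] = (17)(1 13 7 14)(5 10 16 6 12)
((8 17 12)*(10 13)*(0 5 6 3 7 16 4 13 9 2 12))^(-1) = ((0 5 6 3 7 16 4 13 10 9 2 12 8 17))^(-1) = (0 17 8 12 2 9 10 13 4 16 7 3 6 5)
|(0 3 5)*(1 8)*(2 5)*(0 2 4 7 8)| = |(0 3 4 7 8 1)(2 5)| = 6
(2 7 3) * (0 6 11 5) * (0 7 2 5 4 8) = (0 6 11 4 8)(3 5 7) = [6, 1, 2, 5, 8, 7, 11, 3, 0, 9, 10, 4]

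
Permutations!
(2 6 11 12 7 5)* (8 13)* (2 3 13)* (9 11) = (2 6 9 11 12 7 5 3 13 8) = [0, 1, 6, 13, 4, 3, 9, 5, 2, 11, 10, 12, 7, 8]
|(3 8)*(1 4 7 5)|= |(1 4 7 5)(3 8)|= 4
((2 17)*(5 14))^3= ((2 17)(5 14))^3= (2 17)(5 14)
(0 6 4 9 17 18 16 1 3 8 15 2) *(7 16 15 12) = [6, 3, 0, 8, 9, 5, 4, 16, 12, 17, 10, 11, 7, 13, 14, 2, 1, 18, 15] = (0 6 4 9 17 18 15 2)(1 3 8 12 7 16)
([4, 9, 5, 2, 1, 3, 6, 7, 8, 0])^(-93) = [9, 4, 2, 3, 0, 5, 6, 7, 8, 1]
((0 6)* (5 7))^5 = ((0 6)(5 7))^5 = (0 6)(5 7)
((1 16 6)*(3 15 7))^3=(16)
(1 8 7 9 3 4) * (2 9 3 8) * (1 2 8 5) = (1 8 7 3 4 2 9 5) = [0, 8, 9, 4, 2, 1, 6, 3, 7, 5]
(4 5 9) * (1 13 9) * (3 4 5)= [0, 13, 2, 4, 3, 1, 6, 7, 8, 5, 10, 11, 12, 9]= (1 13 9 5)(3 4)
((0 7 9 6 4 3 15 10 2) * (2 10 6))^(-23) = ((0 7 9 2)(3 15 6 4))^(-23) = (0 7 9 2)(3 15 6 4)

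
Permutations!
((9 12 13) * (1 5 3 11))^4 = (9 12 13)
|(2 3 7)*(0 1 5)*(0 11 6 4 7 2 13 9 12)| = |(0 1 5 11 6 4 7 13 9 12)(2 3)| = 10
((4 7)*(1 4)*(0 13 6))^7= (0 13 6)(1 4 7)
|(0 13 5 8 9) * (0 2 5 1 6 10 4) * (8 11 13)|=11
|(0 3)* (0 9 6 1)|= |(0 3 9 6 1)|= 5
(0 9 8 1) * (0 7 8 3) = (0 9 3)(1 7 8) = [9, 7, 2, 0, 4, 5, 6, 8, 1, 3]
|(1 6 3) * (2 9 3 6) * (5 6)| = |(1 2 9 3)(5 6)| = 4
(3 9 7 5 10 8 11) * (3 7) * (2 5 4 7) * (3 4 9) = (2 5 10 8 11)(4 7 9) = [0, 1, 5, 3, 7, 10, 6, 9, 11, 4, 8, 2]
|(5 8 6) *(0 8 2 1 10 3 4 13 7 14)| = 12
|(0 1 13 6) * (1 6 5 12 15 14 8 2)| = |(0 6)(1 13 5 12 15 14 8 2)| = 8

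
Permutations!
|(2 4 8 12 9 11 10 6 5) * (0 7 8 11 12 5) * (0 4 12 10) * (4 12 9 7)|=|(0 4 11)(2 9 10 6 12 7 8 5)|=24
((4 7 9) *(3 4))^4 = (9)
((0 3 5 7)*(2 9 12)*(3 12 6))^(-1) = (0 7 5 3 6 9 2 12)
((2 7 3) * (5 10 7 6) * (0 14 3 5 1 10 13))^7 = ((0 14 3 2 6 1 10 7 5 13))^7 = (0 7 6 14 5 1 3 13 10 2)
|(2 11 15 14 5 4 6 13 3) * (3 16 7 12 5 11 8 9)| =|(2 8 9 3)(4 6 13 16 7 12 5)(11 15 14)| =84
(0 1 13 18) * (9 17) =(0 1 13 18)(9 17) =[1, 13, 2, 3, 4, 5, 6, 7, 8, 17, 10, 11, 12, 18, 14, 15, 16, 9, 0]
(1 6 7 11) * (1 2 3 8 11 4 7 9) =[0, 6, 3, 8, 7, 5, 9, 4, 11, 1, 10, 2] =(1 6 9)(2 3 8 11)(4 7)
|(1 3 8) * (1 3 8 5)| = |(1 8 3 5)| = 4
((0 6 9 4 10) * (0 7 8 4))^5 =((0 6 9)(4 10 7 8))^5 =(0 9 6)(4 10 7 8)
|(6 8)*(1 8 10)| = 4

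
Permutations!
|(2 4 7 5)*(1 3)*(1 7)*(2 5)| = |(1 3 7 2 4)| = 5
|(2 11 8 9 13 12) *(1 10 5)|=6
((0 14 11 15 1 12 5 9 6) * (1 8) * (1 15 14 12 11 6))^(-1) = ((0 12 5 9 1 11 14 6)(8 15))^(-1) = (0 6 14 11 1 9 5 12)(8 15)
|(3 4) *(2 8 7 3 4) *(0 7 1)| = 6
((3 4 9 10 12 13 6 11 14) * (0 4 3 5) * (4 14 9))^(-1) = (0 5 14)(6 13 12 10 9 11)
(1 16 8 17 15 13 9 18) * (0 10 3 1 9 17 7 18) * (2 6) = [10, 16, 6, 1, 4, 5, 2, 18, 7, 0, 3, 11, 12, 17, 14, 13, 8, 15, 9] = (0 10 3 1 16 8 7 18 9)(2 6)(13 17 15)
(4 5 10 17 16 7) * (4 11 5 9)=(4 9)(5 10 17 16 7 11)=[0, 1, 2, 3, 9, 10, 6, 11, 8, 4, 17, 5, 12, 13, 14, 15, 7, 16]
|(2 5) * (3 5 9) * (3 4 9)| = 6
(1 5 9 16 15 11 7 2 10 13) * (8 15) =[0, 5, 10, 3, 4, 9, 6, 2, 15, 16, 13, 7, 12, 1, 14, 11, 8] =(1 5 9 16 8 15 11 7 2 10 13)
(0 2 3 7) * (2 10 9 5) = (0 10 9 5 2 3 7) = [10, 1, 3, 7, 4, 2, 6, 0, 8, 5, 9]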